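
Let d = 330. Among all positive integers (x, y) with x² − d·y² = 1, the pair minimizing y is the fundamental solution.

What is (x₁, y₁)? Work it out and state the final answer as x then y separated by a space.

109 6

d=330: √d = [18; 6,36] (ℓ=2, even), read p_1/q_1
step 0: (18, 1)  from 18·(1,0) + (0,1)
step 1: (109, 6)  from 6·(18,1) + (1,0)
(x₁, y₁) = (109, 6);  109² − 330·6² = 1 ✓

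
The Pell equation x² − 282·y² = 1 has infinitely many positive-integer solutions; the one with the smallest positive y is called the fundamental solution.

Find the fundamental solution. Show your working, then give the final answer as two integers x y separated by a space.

√282 → a₀=16, period (1,3,1,4,1,3,1,32); ℓ=8 even so k=7
a_0=16:  p_0=16·1+0=16,  q_0=16·0+1=1
…
a_3=1:  p_3=1·67+17=84,  q_3=1·4+1=5
a_4=4:  p_4=4·84+67=403,  q_4=4·5+4=24
a_5=1:  p_5=1·403+84=487,  q_5=1·24+5=29
a_6=3:  p_6=3·487+403=1864,  q_6=3·29+24=111
a_7=1:  p_7=1·1864+487=2351,  q_7=1·111+29=140
→ (2351, 140).  Check: 2351²=5527201, 282·140²=5527200, difference 1.

2351 140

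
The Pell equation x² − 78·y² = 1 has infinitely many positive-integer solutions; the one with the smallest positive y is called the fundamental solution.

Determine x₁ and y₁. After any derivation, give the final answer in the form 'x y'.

[8; 1,4,1,16] for √78; ℓ=4 ⇒ convergent index 3
step 0: (8, 1)  from 8·(1,0) + (0,1)
step 1: (9, 1)  from 1·(8,1) + (1,0)
step 2: (44, 5)  from 4·(9,1) + (8,1)
step 3: (53, 6)  from 1·(44,5) + (9,1)
→ (53, 6).  Check: 53²=2809, 78·6²=2808, difference 1.

53 6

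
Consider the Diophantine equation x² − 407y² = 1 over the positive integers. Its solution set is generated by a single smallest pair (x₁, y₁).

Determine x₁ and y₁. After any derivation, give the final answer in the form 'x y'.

[20; 5,1,2,1,5,40] for √407; ℓ=6 ⇒ convergent index 5
step 0: (20, 1)  from 20·(1,0) + (0,1)
step 1: (101, 5)  from 5·(20,1) + (1,0)
…
step 4: (464, 23)  from 1·(343,17) + (121,6)
step 5: (2663, 132)  from 5·(464,23) + (343,17)
→ (2663, 132).  Check: 2663²=7091569, 407·132²=7091568, difference 1.

2663 132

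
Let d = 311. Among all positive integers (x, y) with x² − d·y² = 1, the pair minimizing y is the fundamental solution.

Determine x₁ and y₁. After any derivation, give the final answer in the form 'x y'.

16883880 957397

√311 = [17; 1,1,1,2,1,…,1,1,34, …], period ℓ=16 (even) → k=15
i=0: a=17 ⇒ p=17, q=1
…
i=2: a=1 ⇒ p=35, q=2
…
i=5: a=1 ⇒ p=194, q=11
i=6: a=6 ⇒ p=1305, q=74
i=7: a=3 ⇒ p=4109, q=233
…
i=9: a=3 ⇒ p=217583, q=12338
…
i=11: a=1 ⇒ p=1594239, q=90401
…
i=13: a=1 ⇒ p=6159373, q=349266
i=14: a=1 ⇒ p=10724507, q=608131
i=15: a=1 ⇒ p=16883880, q=957397
→ (16883880, 957397).  Check: 16883880²=285065403854400, 311·957397²=285065403854399, difference 1.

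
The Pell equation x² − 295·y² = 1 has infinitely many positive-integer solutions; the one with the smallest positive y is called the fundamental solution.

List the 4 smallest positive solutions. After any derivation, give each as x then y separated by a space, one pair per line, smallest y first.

√295 = [17; 5,1,2,3,2,6,2,3,2,1,5,34, …], period ℓ=12 (even) → k=11
k=0  a_k=17  p_k/q_k = 17/1
k=1  a_k=5  p_k/q_k = 86/5
k=2  a_k=1  p_k/q_k = 103/6
k=3  a_k=2  p_k/q_k = 292/17
k=4  a_k=3  p_k/q_k = 979/57
k=5  a_k=2  p_k/q_k = 2250/131
…
k=7  a_k=2  p_k/q_k = 31208/1817
k=8  a_k=3  p_k/q_k = 108103/6294
…
k=10  a_k=1  p_k/q_k = 355517/20699
k=11  a_k=5  p_k/q_k = 2024999/117900
→ (2024999, 117900).  Check: 2024999²=4100620950001, 295·117900²=4100620950000, difference 1.
(x_2, y_2) = (2024999·2024999 + 295·117900·117900, 2024999·117900 + 117900·2024999) = (8201241900001, 477494764200)
(x_3, y_3) = (2024999·8201241900001 + 295·117900·477494764200, 2024999·477494764200 + 117900·8201241900001) = (33215013292518224999, 1933852840020353700)
(x_4, y_4) = (2024999·33215013292518224999 + 295·117900·1933852840020353700, 2024999·1933852840020353700 + 117900·33215013292518224999) = (134520737404664024967600001, 7832100134376274949528400)

2024999 117900
8201241900001 477494764200
33215013292518224999 1933852840020353700
134520737404664024967600001 7832100134376274949528400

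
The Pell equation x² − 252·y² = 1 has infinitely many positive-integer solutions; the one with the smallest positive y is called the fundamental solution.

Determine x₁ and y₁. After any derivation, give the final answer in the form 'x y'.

127 8

[15; 1,6,1,30] for √252; ℓ=4 ⇒ convergent index 3
k=0  a_k=15  p_k/q_k = 15/1
k=1  a_k=1  p_k/q_k = 16/1
k=2  a_k=6  p_k/q_k = 111/7
k=3  a_k=1  p_k/q_k = 127/8
→ (127, 8).  Check: 127²=16129, 252·8²=16128, difference 1.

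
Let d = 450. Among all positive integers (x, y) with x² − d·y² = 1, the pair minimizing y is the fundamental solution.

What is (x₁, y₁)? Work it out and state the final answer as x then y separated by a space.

√450 = [21; 4,1,2,4,2,1,4,42, …], period ℓ=8 (even) → k=7
a_0=21:  p_0=21·1+0=21,  q_0=21·0+1=1
…
a_4=4:  p_4=4·297+106=1294,  q_4=4·14+5=61
…
a_6=1:  p_6=1·2885+1294=4179,  q_6=1·136+61=197
a_7=4:  p_7=4·4179+2885=19601,  q_7=4·197+136=924
→ (19601, 924).  Check: 19601²=384199201, 450·924²=384199200, difference 1.

19601 924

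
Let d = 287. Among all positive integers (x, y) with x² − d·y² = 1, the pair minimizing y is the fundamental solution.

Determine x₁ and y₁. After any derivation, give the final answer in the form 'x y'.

288 17

d=287: √d = [16; 1,15,1,32] (ℓ=4, even), read p_3/q_3
k=0  a_k=16  p_k/q_k = 16/1
…
k=2  a_k=15  p_k/q_k = 271/16
k=3  a_k=1  p_k/q_k = 288/17
→ (288, 17).  Check: 288²=82944, 287·17²=82943, difference 1.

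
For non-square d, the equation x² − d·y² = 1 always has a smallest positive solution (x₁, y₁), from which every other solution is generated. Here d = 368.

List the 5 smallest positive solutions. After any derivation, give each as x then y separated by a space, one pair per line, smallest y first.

√368 = [19; 5,2,5,38, …], period ℓ=4 (even) → k=3
i=0: a=19 ⇒ p=19, q=1
i=1: a=5 ⇒ p=96, q=5
i=2: a=2 ⇒ p=211, q=11
i=3: a=5 ⇒ p=1151, q=60
→ (1151, 60).  Check: 1151²=1324801, 368·60²=1324800, difference 1.
n=2: (1151,60)∘(1151,60) = (1151·1151+368·60·60, 1151·60+60·1151) = (2649601,138120)
n=3: (2649601,138120)∘(1151,60) = (1151·2649601+368·60·138120, 1151·138120+60·2649601) = (6099380351,317952180)
n=4: (6099380351,317952180)∘(1151,60) = (1151·6099380351+368·60·317952180, 1151·317952180+60·6099380351) = (14040770918401,731925780240)
n=5: (14040770918401,731925780240)∘(1151,60) = (1151·14040770918401+368·60·731925780240, 1151·731925780240+60·14040770918401) = (32321848554778751,1684892828160300)

1151 60
2649601 138120
6099380351 317952180
14040770918401 731925780240
32321848554778751 1684892828160300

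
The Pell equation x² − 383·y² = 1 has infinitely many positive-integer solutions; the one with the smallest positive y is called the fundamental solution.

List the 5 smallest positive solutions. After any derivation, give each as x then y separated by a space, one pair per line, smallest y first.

√383 = [19; 1,1,3,19,3,1,1,38, …], period ℓ=8 (even) → k=7
i=0: a=19 ⇒ p=19, q=1
i=1: a=1 ⇒ p=20, q=1
…
i=3: a=3 ⇒ p=137, q=7
…
i=6: a=1 ⇒ p=10705, q=547
i=7: a=1 ⇒ p=18768, q=959
→ (18768, 959).  Check: 18768²=352237824, 383·959²=352237823, difference 1.
n=2: (18768,959)∘(18768,959) = (18768·18768+383·959·959, 18768·959+959·18768) = (704475647,35997024)
n=3: (704475647,35997024)∘(18768,959) = (18768·704475647+383·959·35997024, 18768·35997024+959·704475647) = (26443197867024,1351184291905)
n=4: (26443197867024,1351184291905)∘(18768,959) = (18768·26443197867024+383·959·1351184291905, 18768·1351184291905+959·26443197867024) = (992571874432137217,50718053544949056)
n=5: (992571874432137217,50718053544949056)∘(18768,959) = (18768·992571874432137217+383·959·50718053544949056, 18768·50718053544949056+959·992571874432137217) = (37257177852241504710288,1903752856512023474111)

18768 959
704475647 35997024
26443197867024 1351184291905
992571874432137217 50718053544949056
37257177852241504710288 1903752856512023474111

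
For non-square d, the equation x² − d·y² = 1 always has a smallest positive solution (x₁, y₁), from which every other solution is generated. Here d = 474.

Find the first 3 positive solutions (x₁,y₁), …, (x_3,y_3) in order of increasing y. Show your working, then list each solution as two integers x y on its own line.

193549 8890
74922430801 3441301220
29002323118011949 1332120819650670

[21; 1,3,2,1,1,…,3,1,42] for √474; ℓ=14 ⇒ convergent index 13
step 0: (21, 1)  from 21·(1,0) + (0,1)
…
step 3: (196, 9)  from 2·(87,4) + (22,1)
step 4: (283, 13)  from 1·(196,9) + (87,4)
…
step 6: (762, 35)  from 1·(479,22) + (283,13)
…
step 12: (149331, 6859)  from 3·(44218,2031) + (16677,766)
step 13: (193549, 8890)  from 1·(149331,6859) + (44218,2031)
→ (193549, 8890).  Check: 193549²=37461215401, 474·8890²=37461215400, difference 1.
(193549+8890√474)^2 = 74922430801 + 3441301220√474
(193549+8890√474)^3 = 29002323118011949 + 1332120819650670√474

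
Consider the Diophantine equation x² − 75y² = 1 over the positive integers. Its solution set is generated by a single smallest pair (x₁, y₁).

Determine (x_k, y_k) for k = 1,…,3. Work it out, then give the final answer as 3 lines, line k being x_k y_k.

26 3
1351 156
70226 8109

[8; 1,1,1,16] for √75; ℓ=4 ⇒ convergent index 3
k=0  a_k=8  p_k/q_k = 8/1
…
k=2  a_k=1  p_k/q_k = 17/2
k=3  a_k=1  p_k/q_k = 26/3
→ (26, 3).  Check: 26²=676, 75·3²=675, difference 1.
(x_2, y_2) = (26·26 + 75·3·3, 26·3 + 3·26) = (1351, 156)
(x_3, y_3) = (26·1351 + 75·3·156, 26·156 + 3·1351) = (70226, 8109)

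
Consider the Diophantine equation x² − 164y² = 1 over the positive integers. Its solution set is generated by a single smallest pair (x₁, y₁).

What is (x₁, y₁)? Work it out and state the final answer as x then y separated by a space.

d=164: √d = [12; 1,4,6,4,1,24] (ℓ=6, even), read p_5/q_5
i=0: a=12 ⇒ p=12, q=1
i=1: a=1 ⇒ p=13, q=1
i=2: a=4 ⇒ p=64, q=5
i=3: a=6 ⇒ p=397, q=31
i=4: a=4 ⇒ p=1652, q=129
i=5: a=1 ⇒ p=2049, q=160
fundamental: x₁=2049, y₁=160  (since 4198401 − 164·25600 = 1)

2049 160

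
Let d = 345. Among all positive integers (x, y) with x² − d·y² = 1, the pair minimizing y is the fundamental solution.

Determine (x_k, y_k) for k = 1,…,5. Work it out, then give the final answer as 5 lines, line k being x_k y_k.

d=345: √d = [18; 1,1,2,1,6,1,2,1,1,36] (ℓ=10, even), read p_9/q_9
i=0: a=18 ⇒ p=18, q=1
…
i=6: a=1 ⇒ p=1003, q=54
i=7: a=2 ⇒ p=2879, q=155
i=8: a=1 ⇒ p=3882, q=209
i=9: a=1 ⇒ p=6761, q=364
(x₁, y₁) = (6761, 364);  6761² − 345·364² = 1 ✓
(6761+364√345)^2 = 91422241 + 4922008√345
(6761+364√345)^3 = 1236211536041 + 66555391812√345
(6761+364√345)^4 = 16716052298924161 + 899962003159856√345
(6761+364√345)^5 = 226034457949840969001 + 12169286140172181020√345

6761 364
91422241 4922008
1236211536041 66555391812
16716052298924161 899962003159856
226034457949840969001 12169286140172181020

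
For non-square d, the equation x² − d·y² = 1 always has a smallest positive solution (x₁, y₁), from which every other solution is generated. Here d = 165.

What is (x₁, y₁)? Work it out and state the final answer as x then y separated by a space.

1079 84

[12; 1,5,2,5,1,24] for √165; ℓ=6 ⇒ convergent index 5
k=0  a_k=12  p_k/q_k = 12/1
k=1  a_k=1  p_k/q_k = 13/1
k=2  a_k=5  p_k/q_k = 77/6
k=3  a_k=2  p_k/q_k = 167/13
k=4  a_k=5  p_k/q_k = 912/71
k=5  a_k=1  p_k/q_k = 1079/84
(x₁, y₁) = (1079, 84);  1079² − 165·84² = 1 ✓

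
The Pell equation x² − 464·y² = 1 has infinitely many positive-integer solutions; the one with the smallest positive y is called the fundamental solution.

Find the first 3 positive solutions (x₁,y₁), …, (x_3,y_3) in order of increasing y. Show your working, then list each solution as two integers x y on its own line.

9801 455
192119201 8918910
3765920568201 174828473365

[21; 1,1,5,1,1,1,5,1,1,42] for √464; ℓ=10 ⇒ convergent index 9
k=0  a_k=21  p_k/q_k = 21/1
k=1  a_k=1  p_k/q_k = 22/1
k=2  a_k=1  p_k/q_k = 43/2
k=3  a_k=5  p_k/q_k = 237/11
…
k=5  a_k=1  p_k/q_k = 517/24
k=6  a_k=1  p_k/q_k = 797/37
k=7  a_k=5  p_k/q_k = 4502/209
k=8  a_k=1  p_k/q_k = 5299/246
k=9  a_k=1  p_k/q_k = 9801/455
fundamental: x₁=9801, y₁=455  (since 96059601 − 464·207025 = 1)
k=2:  x_2 = 9801·9801+464·455·455 = 192119201,  y_2 = 9801·455+455·9801 = 8918910
k=3:  x_3 = 9801·192119201+464·455·8918910 = 3765920568201,  y_3 = 9801·8918910+455·192119201 = 174828473365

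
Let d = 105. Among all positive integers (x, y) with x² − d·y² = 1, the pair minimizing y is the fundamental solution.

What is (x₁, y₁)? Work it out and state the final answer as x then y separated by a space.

√105 = [10; 4,20, …], period ℓ=2 (even) → k=1
k=0  a_k=10  p_k/q_k = 10/1
k=1  a_k=4  p_k/q_k = 41/4
→ (41, 4).  Check: 41²=1681, 105·4²=1680, difference 1.

41 4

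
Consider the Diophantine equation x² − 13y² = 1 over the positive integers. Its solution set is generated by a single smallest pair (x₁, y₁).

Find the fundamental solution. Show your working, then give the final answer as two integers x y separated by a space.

√13 → a₀=3, period (1,1,1,1,6); ℓ=5 odd so k=9
k=0  a_k=3  p_k/q_k = 3/1
k=1  a_k=1  p_k/q_k = 4/1
k=2  a_k=1  p_k/q_k = 7/2
k=3  a_k=1  p_k/q_k = 11/3
k=4  a_k=1  p_k/q_k = 18/5
k=5  a_k=6  p_k/q_k = 119/33
k=6  a_k=1  p_k/q_k = 137/38
k=7  a_k=1  p_k/q_k = 256/71
k=8  a_k=1  p_k/q_k = 393/109
k=9  a_k=1  p_k/q_k = 649/180
(x₁, y₁) = (649, 180);  649² − 13·180² = 1 ✓

649 180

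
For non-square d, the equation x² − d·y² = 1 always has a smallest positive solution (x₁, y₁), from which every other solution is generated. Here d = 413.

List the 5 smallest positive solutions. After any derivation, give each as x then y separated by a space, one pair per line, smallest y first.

[20; 3,9,1,4,1,9,3,40] for √413; ℓ=8 ⇒ convergent index 7
k=0  a_k=20  p_k/q_k = 20/1
k=1  a_k=3  p_k/q_k = 61/3
k=2  a_k=9  p_k/q_k = 569/28
…
k=6  a_k=9  p_k/q_k = 36560/1799
k=7  a_k=3  p_k/q_k = 113399/5580
→ (113399, 5580).  Check: 113399²=12859333201, 413·5580²=12859333200, difference 1.
(x_2, y_2) = (113399·113399 + 413·5580·5580, 113399·5580 + 5580·113399) = (25718666401, 1265532840)
(x_3, y_3) = (113399·25718666401 + 413·5580·1265532840, 113399·1265532840 + 5580·25718666401) = (5832942102300599, 287020317040740)
(x_4, y_4) = (113399·5832942102300599 + 413·5580·287020317040740, 113399·287020317040740 + 5580·5832942102300599) = (1322899602891852585601, 65095633862940217680)
(x_5, y_5) = (113399·1322899602891852585601 + 413·5580·65095633862940217680, 113399·65095633862940217680 + 5580·1322899602891852585601) = (300030984130833440606834999, 14763559568560095172347900)

113399 5580
25718666401 1265532840
5832942102300599 287020317040740
1322899602891852585601 65095633862940217680
300030984130833440606834999 14763559568560095172347900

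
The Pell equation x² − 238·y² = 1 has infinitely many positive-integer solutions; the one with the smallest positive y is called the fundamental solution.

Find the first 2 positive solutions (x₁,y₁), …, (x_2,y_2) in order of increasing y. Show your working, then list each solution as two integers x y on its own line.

√238 → a₀=15, period (2,2,1,14,1,2,2,30); ℓ=8 even so k=7
k=0  a_k=15  p_k/q_k = 15/1
…
k=2  a_k=2  p_k/q_k = 77/5
k=3  a_k=1  p_k/q_k = 108/7
k=4  a_k=14  p_k/q_k = 1589/103
…
k=6  a_k=2  p_k/q_k = 4983/323
k=7  a_k=2  p_k/q_k = 11663/756
(x₁, y₁) = (11663, 756);  11663² − 238·756² = 1 ✓
(11663+756√238)^2 = 272051137 + 17634456√238

11663 756
272051137 17634456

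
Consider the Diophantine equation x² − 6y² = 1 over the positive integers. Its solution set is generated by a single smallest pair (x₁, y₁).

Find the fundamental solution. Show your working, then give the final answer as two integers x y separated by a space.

√6 = [2; 2,4, …], period ℓ=2 (even) → k=1
step 0: (2, 1)  from 2·(1,0) + (0,1)
step 1: (5, 2)  from 2·(2,1) + (1,0)
→ (5, 2).  Check: 5²=25, 6·2²=24, difference 1.

5 2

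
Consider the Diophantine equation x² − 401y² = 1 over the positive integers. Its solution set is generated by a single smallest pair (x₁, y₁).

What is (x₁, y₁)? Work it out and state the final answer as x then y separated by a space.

d=401: √d = [20; 40] (ℓ=1, odd), read p_1/q_1
a_0=20:  p_0=20·1+0=20,  q_0=20·0+1=1
a_1=40:  p_1=40·20+1=801,  q_1=40·1+0=40
fundamental: x₁=801, y₁=40  (since 641601 − 401·1600 = 1)

801 40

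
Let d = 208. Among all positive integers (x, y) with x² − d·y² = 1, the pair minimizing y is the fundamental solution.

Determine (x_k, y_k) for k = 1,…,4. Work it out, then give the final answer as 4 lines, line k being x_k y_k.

649 45
842401 58410
1093435849 75816135
1419278889601 98409284820

√208 = [14; 2,2,1,2,2,28, …], period ℓ=6 (even) → k=5
i=0: a=14 ⇒ p=14, q=1
…
i=2: a=2 ⇒ p=72, q=5
i=3: a=1 ⇒ p=101, q=7
i=4: a=2 ⇒ p=274, q=19
i=5: a=2 ⇒ p=649, q=45
→ (649, 45).  Check: 649²=421201, 208·45²=421200, difference 1.
k=2:  x_2 = 649·649+208·45·45 = 842401,  y_2 = 649·45+45·649 = 58410
k=3:  x_3 = 649·842401+208·45·58410 = 1093435849,  y_3 = 649·58410+45·842401 = 75816135
k=4:  x_4 = 649·1093435849+208·45·75816135 = 1419278889601,  y_4 = 649·75816135+45·1093435849 = 98409284820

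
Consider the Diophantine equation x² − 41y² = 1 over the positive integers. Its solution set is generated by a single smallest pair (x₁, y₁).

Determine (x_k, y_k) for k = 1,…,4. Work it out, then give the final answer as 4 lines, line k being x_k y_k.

[6; 2,2,12] for √41; ℓ=3 ⇒ convergent index 5
a_0=6:  p_0=6·1+0=6,  q_0=6·0+1=1
a_1=2:  p_1=2·6+1=13,  q_1=2·1+0=2
a_2=2:  p_2=2·13+6=32,  q_2=2·2+1=5
…
a_4=2:  p_4=2·397+32=826,  q_4=2·62+5=129
a_5=2:  p_5=2·826+397=2049,  q_5=2·129+62=320
→ (2049, 320).  Check: 2049²=4198401, 41·320²=4198400, difference 1.
k=2:  x_2 = 2049·2049+41·320·320 = 8396801,  y_2 = 2049·320+320·2049 = 1311360
k=3:  x_3 = 2049·8396801+41·320·1311360 = 34410088449,  y_3 = 2049·1311360+320·8396801 = 5373952960
k=4:  x_4 = 2049·34410088449+41·320·5373952960 = 141012534067201,  y_4 = 2049·5373952960+320·34410088449 = 22022457918720

2049 320
8396801 1311360
34410088449 5373952960
141012534067201 22022457918720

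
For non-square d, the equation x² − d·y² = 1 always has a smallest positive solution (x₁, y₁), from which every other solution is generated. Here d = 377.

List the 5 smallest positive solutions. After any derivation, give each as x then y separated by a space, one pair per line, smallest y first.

233 12
108577 5592
50596649 2605860
23577929857 1214325168
10987264716713 565872922428

[19; 2,2,2,38] for √377; ℓ=4 ⇒ convergent index 3
step 0: (19, 1)  from 19·(1,0) + (0,1)
…
step 2: (97, 5)  from 2·(39,2) + (19,1)
step 3: (233, 12)  from 2·(97,5) + (39,2)
(x₁, y₁) = (233, 12);  233² − 377·12² = 1 ✓
(x_2, y_2) = (233·233 + 377·12·12, 233·12 + 12·233) = (108577, 5592)
(x_3, y_3) = (233·108577 + 377·12·5592, 233·5592 + 12·108577) = (50596649, 2605860)
(x_4, y_4) = (233·50596649 + 377·12·2605860, 233·2605860 + 12·50596649) = (23577929857, 1214325168)
(x_5, y_5) = (233·23577929857 + 377·12·1214325168, 233·1214325168 + 12·23577929857) = (10987264716713, 565872922428)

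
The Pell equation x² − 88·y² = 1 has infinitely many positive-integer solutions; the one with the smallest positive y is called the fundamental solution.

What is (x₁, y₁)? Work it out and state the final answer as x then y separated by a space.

197 21

√88 = [9; 2,1,1,1,2,18, …], period ℓ=6 (even) → k=5
a_0=9:  p_0=9·1+0=9,  q_0=9·0+1=1
a_1=2:  p_1=2·9+1=19,  q_1=2·1+0=2
a_2=1:  p_2=1·19+9=28,  q_2=1·2+1=3
a_3=1:  p_3=1·28+19=47,  q_3=1·3+2=5
a_4=1:  p_4=1·47+28=75,  q_4=1·5+3=8
a_5=2:  p_5=2·75+47=197,  q_5=2·8+5=21
fundamental: x₁=197, y₁=21  (since 38809 − 88·441 = 1)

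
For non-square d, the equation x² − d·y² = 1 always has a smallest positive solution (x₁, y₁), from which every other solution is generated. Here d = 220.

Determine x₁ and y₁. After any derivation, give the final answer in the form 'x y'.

89 6

√220 = [14; 1,4,1,28, …], period ℓ=4 (even) → k=3
a_0=14:  p_0=14·1+0=14,  q_0=14·0+1=1
…
a_2=4:  p_2=4·15+14=74,  q_2=4·1+1=5
a_3=1:  p_3=1·74+15=89,  q_3=1·5+1=6
fundamental: x₁=89, y₁=6  (since 7921 − 220·36 = 1)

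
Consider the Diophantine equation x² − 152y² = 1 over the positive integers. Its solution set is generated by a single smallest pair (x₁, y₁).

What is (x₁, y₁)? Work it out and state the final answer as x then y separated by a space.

d=152: √d = [12; 3,24] (ℓ=2, even), read p_1/q_1
k=0  a_k=12  p_k/q_k = 12/1
k=1  a_k=3  p_k/q_k = 37/3
fundamental: x₁=37, y₁=3  (since 1369 − 152·9 = 1)

37 3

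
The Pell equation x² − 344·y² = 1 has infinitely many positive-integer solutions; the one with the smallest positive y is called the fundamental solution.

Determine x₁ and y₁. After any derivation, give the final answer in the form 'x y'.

√344 = [18; 1,1,4,1,3,1,4,1,1,36, …], period ℓ=10 (even) → k=9
a_0=18:  p_0=18·1+0=18,  q_0=18·0+1=1
a_1=1:  p_1=1·18+1=19,  q_1=1·1+0=1
a_2=1:  p_2=1·19+18=37,  q_2=1·1+1=2
a_3=4:  p_3=4·37+19=167,  q_3=4·2+1=9
a_4=1:  p_4=1·167+37=204,  q_4=1·9+2=11
a_5=3:  p_5=3·204+167=779,  q_5=3·11+9=42
a_6=1:  p_6=1·779+204=983,  q_6=1·42+11=53
…
a_8=1:  p_8=1·4711+983=5694,  q_8=1·254+53=307
a_9=1:  p_9=1·5694+4711=10405,  q_9=1·307+254=561
(x₁, y₁) = (10405, 561);  10405² − 344·561² = 1 ✓

10405 561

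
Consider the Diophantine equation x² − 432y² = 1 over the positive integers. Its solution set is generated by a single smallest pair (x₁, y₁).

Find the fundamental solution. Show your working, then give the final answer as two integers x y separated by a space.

d=432: √d = [20; 1,3,1,1,1,3,1,40] (ℓ=8, even), read p_7/q_7
a_0=20:  p_0=20·1+0=20,  q_0=20·0+1=1
a_1=1:  p_1=1·20+1=21,  q_1=1·1+0=1
…
a_3=1:  p_3=1·83+21=104,  q_3=1·4+1=5
…
a_6=3:  p_6=3·291+187=1060,  q_6=3·14+9=51
a_7=1:  p_7=1·1060+291=1351,  q_7=1·51+14=65
fundamental: x₁=1351, y₁=65  (since 1825201 − 432·4225 = 1)

1351 65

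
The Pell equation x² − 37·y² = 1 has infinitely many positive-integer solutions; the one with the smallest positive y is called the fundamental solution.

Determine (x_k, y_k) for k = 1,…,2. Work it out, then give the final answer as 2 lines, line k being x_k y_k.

d=37: √d = [6; 12] (ℓ=1, odd), read p_1/q_1
step 0: (6, 1)  from 6·(1,0) + (0,1)
step 1: (73, 12)  from 12·(6,1) + (1,0)
(x₁, y₁) = (73, 12);  73² − 37·12² = 1 ✓
(73+12√37)^2 = 10657 + 1752√37

73 12
10657 1752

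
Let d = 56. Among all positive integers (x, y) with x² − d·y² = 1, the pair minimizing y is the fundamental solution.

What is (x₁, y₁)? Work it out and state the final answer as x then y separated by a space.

15 2

d=56: √d = [7; 2,14] (ℓ=2, even), read p_1/q_1
k=0  a_k=7  p_k/q_k = 7/1
k=1  a_k=2  p_k/q_k = 15/2
(x₁, y₁) = (15, 2);  15² − 56·2² = 1 ✓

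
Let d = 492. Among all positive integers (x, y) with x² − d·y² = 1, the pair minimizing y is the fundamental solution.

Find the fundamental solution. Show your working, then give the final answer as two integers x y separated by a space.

d=492: √d = [22; 5,1,1,10,1,1,5,44] (ℓ=8, even), read p_7/q_7
step 0: (22, 1)  from 22·(1,0) + (0,1)
step 1: (111, 5)  from 5·(22,1) + (1,0)
step 2: (133, 6)  from 1·(111,5) + (22,1)
step 3: (244, 11)  from 1·(133,6) + (111,5)
step 4: (2573, 116)  from 10·(244,11) + (133,6)
step 5: (2817, 127)  from 1·(2573,116) + (244,11)
step 6: (5390, 243)  from 1·(2817,127) + (2573,116)
step 7: (29767, 1342)  from 5·(5390,243) + (2817,127)
→ (29767, 1342).  Check: 29767²=886074289, 492·1342²=886074288, difference 1.

29767 1342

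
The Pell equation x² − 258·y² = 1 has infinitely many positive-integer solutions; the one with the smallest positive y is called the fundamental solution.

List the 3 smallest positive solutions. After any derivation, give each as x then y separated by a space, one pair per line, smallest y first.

257 16
132097 8224
67897601 4227120

d=258: √d = [16; 16,32] (ℓ=2, even), read p_1/q_1
i=0: a=16 ⇒ p=16, q=1
i=1: a=16 ⇒ p=257, q=16
→ (257, 16).  Check: 257²=66049, 258·16²=66048, difference 1.
n=2: (257,16)∘(257,16) = (257·257+258·16·16, 257·16+16·257) = (132097,8224)
n=3: (132097,8224)∘(257,16) = (257·132097+258·16·8224, 257·8224+16·132097) = (67897601,4227120)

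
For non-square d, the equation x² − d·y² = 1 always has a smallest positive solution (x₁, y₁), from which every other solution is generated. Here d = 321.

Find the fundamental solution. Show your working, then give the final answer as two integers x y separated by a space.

√321 = [17; 1,10,1,34, …], period ℓ=4 (even) → k=3
k=0  a_k=17  p_k/q_k = 17/1
k=1  a_k=1  p_k/q_k = 18/1
k=2  a_k=10  p_k/q_k = 197/11
k=3  a_k=1  p_k/q_k = 215/12
fundamental: x₁=215, y₁=12  (since 46225 − 321·144 = 1)

215 12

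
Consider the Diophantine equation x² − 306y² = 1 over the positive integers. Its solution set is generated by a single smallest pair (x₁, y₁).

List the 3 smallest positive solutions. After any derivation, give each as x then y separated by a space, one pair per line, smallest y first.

[17; 2,34] for √306; ℓ=2 ⇒ convergent index 1
i=0: a=17 ⇒ p=17, q=1
i=1: a=2 ⇒ p=35, q=2
fundamental: x₁=35, y₁=2  (since 1225 − 306·4 = 1)
n=2: (35,2)∘(35,2) = (35·35+306·2·2, 35·2+2·35) = (2449,140)
n=3: (2449,140)∘(35,2) = (35·2449+306·2·140, 35·140+2·2449) = (171395,9798)

35 2
2449 140
171395 9798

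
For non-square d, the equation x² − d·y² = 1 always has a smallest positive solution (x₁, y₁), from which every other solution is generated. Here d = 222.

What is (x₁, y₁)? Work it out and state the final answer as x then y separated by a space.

[14; 1,8,1,28] for √222; ℓ=4 ⇒ convergent index 3
i=0: a=14 ⇒ p=14, q=1
…
i=2: a=8 ⇒ p=134, q=9
i=3: a=1 ⇒ p=149, q=10
(x₁, y₁) = (149, 10);  149² − 222·10² = 1 ✓

149 10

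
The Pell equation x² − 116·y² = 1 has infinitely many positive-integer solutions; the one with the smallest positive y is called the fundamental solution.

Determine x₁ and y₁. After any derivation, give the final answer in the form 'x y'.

9801 910

d=116: √d = [10; 1,3,2,1,4,1,2,3,1,20] (ℓ=10, even), read p_9/q_9
a_0=10:  p_0=10·1+0=10,  q_0=10·0+1=1
…
a_3=2:  p_3=2·43+11=97,  q_3=2·4+1=9
a_4=1:  p_4=1·97+43=140,  q_4=1·9+4=13
a_5=4:  p_5=4·140+97=657,  q_5=4·13+9=61
a_6=1:  p_6=1·657+140=797,  q_6=1·61+13=74
a_7=2:  p_7=2·797+657=2251,  q_7=2·74+61=209
a_8=3:  p_8=3·2251+797=7550,  q_8=3·209+74=701
a_9=1:  p_9=1·7550+2251=9801,  q_9=1·701+209=910
fundamental: x₁=9801, y₁=910  (since 96059601 − 116·828100 = 1)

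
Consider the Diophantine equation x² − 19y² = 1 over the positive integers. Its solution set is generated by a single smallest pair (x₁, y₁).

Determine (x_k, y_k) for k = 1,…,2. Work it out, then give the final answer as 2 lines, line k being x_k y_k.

170 39
57799 13260

[4; 2,1,3,1,2,8] for √19; ℓ=6 ⇒ convergent index 5
a_0=4:  p_0=4·1+0=4,  q_0=4·0+1=1
…
a_3=3:  p_3=3·13+9=48,  q_3=3·3+2=11
a_4=1:  p_4=1·48+13=61,  q_4=1·11+3=14
a_5=2:  p_5=2·61+48=170,  q_5=2·14+11=39
(x₁, y₁) = (170, 39);  170² − 19·39² = 1 ✓
(170+39√19)^2 = 57799 + 13260√19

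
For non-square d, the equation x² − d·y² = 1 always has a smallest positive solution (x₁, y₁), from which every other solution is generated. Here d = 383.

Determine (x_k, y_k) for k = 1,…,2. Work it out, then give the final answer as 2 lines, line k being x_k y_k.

18768 959
704475647 35997024

√383 → a₀=19, period (1,1,3,19,3,1,1,38); ℓ=8 even so k=7
k=0  a_k=19  p_k/q_k = 19/1
k=1  a_k=1  p_k/q_k = 20/1
k=2  a_k=1  p_k/q_k = 39/2
…
k=5  a_k=3  p_k/q_k = 8063/412
k=6  a_k=1  p_k/q_k = 10705/547
k=7  a_k=1  p_k/q_k = 18768/959
(x₁, y₁) = (18768, 959);  18768² − 383·959² = 1 ✓
(18768+959√383)^2 = 704475647 + 35997024√383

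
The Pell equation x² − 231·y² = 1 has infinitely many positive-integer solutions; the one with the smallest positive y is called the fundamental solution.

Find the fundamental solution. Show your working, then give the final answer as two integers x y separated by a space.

76 5

√231 = [15; 5,30, …], period ℓ=2 (even) → k=1
k=0  a_k=15  p_k/q_k = 15/1
k=1  a_k=5  p_k/q_k = 76/5
fundamental: x₁=76, y₁=5  (since 5776 − 231·25 = 1)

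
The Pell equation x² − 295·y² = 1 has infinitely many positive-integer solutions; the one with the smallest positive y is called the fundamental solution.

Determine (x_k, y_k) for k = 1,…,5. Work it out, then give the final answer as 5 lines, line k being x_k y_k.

[17; 5,1,2,3,2,6,2,3,2,1,5,34] for √295; ℓ=12 ⇒ convergent index 11
k=0  a_k=17  p_k/q_k = 17/1
…
k=2  a_k=1  p_k/q_k = 103/6
k=3  a_k=2  p_k/q_k = 292/17
k=4  a_k=3  p_k/q_k = 979/57
k=5  a_k=2  p_k/q_k = 2250/131
…
k=8  a_k=3  p_k/q_k = 108103/6294
k=9  a_k=2  p_k/q_k = 247414/14405
k=10  a_k=1  p_k/q_k = 355517/20699
k=11  a_k=5  p_k/q_k = 2024999/117900
fundamental: x₁=2024999, y₁=117900  (since 4100620950001 − 295·13900410000 = 1)
k=2:  x_2 = 2024999·2024999+295·117900·117900 = 8201241900001,  y_2 = 2024999·117900+117900·2024999 = 477494764200
k=3:  x_3 = 2024999·8201241900001+295·117900·477494764200 = 33215013292518224999,  y_3 = 2024999·477494764200+117900·8201241900001 = 1933852840020353700
k=4:  x_4 = 2024999·33215013292518224999+295·117900·1933852840020353700 = 134520737404664024967600001,  y_4 = 2024999·1933852840020353700+117900·33215013292518224999 = 7832100134376274949528400
k=5:  x_5 = 2024999·134520737404664024967600001+295·117900·7832100134376274949528400 = 544808717447381276777437550624999,  y_5 = 2024999·7832100134376274949528400+117900·134520737404664024967600001 = 31719989880021710940200100589500

2024999 117900
8201241900001 477494764200
33215013292518224999 1933852840020353700
134520737404664024967600001 7832100134376274949528400
544808717447381276777437550624999 31719989880021710940200100589500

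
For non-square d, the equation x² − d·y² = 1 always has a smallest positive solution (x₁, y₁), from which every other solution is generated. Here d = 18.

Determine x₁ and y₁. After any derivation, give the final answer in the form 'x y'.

[4; 4,8] for √18; ℓ=2 ⇒ convergent index 1
k=0  a_k=4  p_k/q_k = 4/1
k=1  a_k=4  p_k/q_k = 17/4
(x₁, y₁) = (17, 4);  17² − 18·4² = 1 ✓

17 4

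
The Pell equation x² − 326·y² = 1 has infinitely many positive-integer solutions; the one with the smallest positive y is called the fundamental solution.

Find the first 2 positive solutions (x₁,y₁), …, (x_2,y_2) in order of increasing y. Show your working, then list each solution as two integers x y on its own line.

[18; 18,36] for √326; ℓ=2 ⇒ convergent index 1
a_0=18:  p_0=18·1+0=18,  q_0=18·0+1=1
a_1=18:  p_1=18·18+1=325,  q_1=18·1+0=18
(x₁, y₁) = (325, 18);  325² − 326·18² = 1 ✓
k=2:  x_2 = 325·325+326·18·18 = 211249,  y_2 = 325·18+18·325 = 11700

325 18
211249 11700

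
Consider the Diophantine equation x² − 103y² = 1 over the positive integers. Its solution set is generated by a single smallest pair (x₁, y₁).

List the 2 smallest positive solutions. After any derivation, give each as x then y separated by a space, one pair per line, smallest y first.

227528 22419
103537981567 10201900464

[10; 6,1,2,1,1,9,1,1,2,1,6,20] for √103; ℓ=12 ⇒ convergent index 11
i=0: a=10 ⇒ p=10, q=1
…
i=2: a=1 ⇒ p=71, q=7
…
i=4: a=1 ⇒ p=274, q=27
i=5: a=1 ⇒ p=477, q=47
…
i=7: a=1 ⇒ p=5044, q=497
…
i=9: a=2 ⇒ p=24266, q=2391
i=10: a=1 ⇒ p=33877, q=3338
i=11: a=6 ⇒ p=227528, q=22419
fundamental: x₁=227528, y₁=22419  (since 51768990784 − 103·502611561 = 1)
n=2: (227528,22419)∘(227528,22419) = (227528·227528+103·22419·22419, 227528·22419+22419·227528) = (103537981567,10201900464)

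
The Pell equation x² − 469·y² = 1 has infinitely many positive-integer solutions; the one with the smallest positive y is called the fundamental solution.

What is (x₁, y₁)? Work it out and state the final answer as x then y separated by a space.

d=469: √d = [21; 1,1,1,10,6,10,1,1,1,42] (ℓ=10, even), read p_9/q_9
a_0=21:  p_0=21·1+0=21,  q_0=21·0+1=1
…
a_5=6:  p_5=6·693+65=4223,  q_5=6·32+3=195
…
a_8=1:  p_8=1·47146+42923=90069,  q_8=1·2177+1982=4159
a_9=1:  p_9=1·90069+47146=137215,  q_9=1·4159+2177=6336
fundamental: x₁=137215, y₁=6336  (since 18827956225 − 469·40144896 = 1)

137215 6336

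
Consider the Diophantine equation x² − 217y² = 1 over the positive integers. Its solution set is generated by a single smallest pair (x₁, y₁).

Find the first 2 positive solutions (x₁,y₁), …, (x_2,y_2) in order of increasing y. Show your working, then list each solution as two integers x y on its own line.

[14; 1,2,1,2,1,…,2,1,28] for √217; ℓ=16 ⇒ convergent index 15
a_0=14:  p_0=14·1+0=14,  q_0=14·0+1=1
a_1=1:  p_1=1·14+1=15,  q_1=1·1+0=1
a_2=2:  p_2=2·15+14=44,  q_2=2·1+1=3
a_3=1:  p_3=1·44+15=59,  q_3=1·3+1=4
…
a_5=1:  p_5=1·162+59=221,  q_5=1·11+4=15
a_6=1:  p_6=1·221+162=383,  q_6=1·15+11=26
a_7=9:  p_7=9·383+221=3668,  q_7=9·26+15=249
…
a_12=2:  p_12=2·293381+154218=740980,  q_12=2·19916+10469=50301
…
a_14=2:  p_14=2·1034361+740980=2809702,  q_14=2·70217+50301=190735
a_15=1:  p_15=1·2809702+1034361=3844063,  q_15=1·190735+70217=260952
→ (3844063, 260952).  Check: 3844063²=14776820347969, 217·260952²=14776820347968, difference 1.
n=2: (3844063,260952)∘(3844063,260952) = (3844063·3844063+217·260952·260952, 3844063·260952+260952·3844063) = (29553640695937,2006231855952)

3844063 260952
29553640695937 2006231855952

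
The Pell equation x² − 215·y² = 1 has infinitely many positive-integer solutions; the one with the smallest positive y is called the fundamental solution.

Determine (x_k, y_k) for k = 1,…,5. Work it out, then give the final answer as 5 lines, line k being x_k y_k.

d=215: √d = [14; 1,1,1,28] (ℓ=4, even), read p_3/q_3
step 0: (14, 1)  from 14·(1,0) + (0,1)
…
step 2: (29, 2)  from 1·(15,1) + (14,1)
step 3: (44, 3)  from 1·(29,2) + (15,1)
→ (44, 3).  Check: 44²=1936, 215·3²=1935, difference 1.
n=2: (44,3)∘(44,3) = (44·44+215·3·3, 44·3+3·44) = (3871,264)
n=3: (3871,264)∘(44,3) = (44·3871+215·3·264, 44·264+3·3871) = (340604,23229)
n=4: (340604,23229)∘(44,3) = (44·340604+215·3·23229, 44·23229+3·340604) = (29969281,2043888)
n=5: (29969281,2043888)∘(44,3) = (44·29969281+215·3·2043888, 44·2043888+3·29969281) = (2636956124,179838915)

44 3
3871 264
340604 23229
29969281 2043888
2636956124 179838915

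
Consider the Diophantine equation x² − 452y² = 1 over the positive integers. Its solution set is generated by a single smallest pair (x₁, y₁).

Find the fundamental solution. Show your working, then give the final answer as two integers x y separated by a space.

1204353 56648

√452 = [21; 3,1,5,3,10,3,5,1,3,42, …], period ℓ=10 (even) → k=9
i=0: a=21 ⇒ p=21, q=1
i=1: a=3 ⇒ p=64, q=3
i=2: a=1 ⇒ p=85, q=4
i=3: a=5 ⇒ p=489, q=23
…
i=5: a=10 ⇒ p=16009, q=753
i=6: a=3 ⇒ p=49579, q=2332
i=7: a=5 ⇒ p=263904, q=12413
i=8: a=1 ⇒ p=313483, q=14745
i=9: a=3 ⇒ p=1204353, q=56648
fundamental: x₁=1204353, y₁=56648  (since 1450466148609 − 452·3208995904 = 1)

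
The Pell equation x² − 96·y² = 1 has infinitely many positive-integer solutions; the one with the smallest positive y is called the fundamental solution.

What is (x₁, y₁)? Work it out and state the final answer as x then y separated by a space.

√96 → a₀=9, period (1,3,1,18); ℓ=4 even so k=3
step 0: (9, 1)  from 9·(1,0) + (0,1)
step 1: (10, 1)  from 1·(9,1) + (1,0)
step 2: (39, 4)  from 3·(10,1) + (9,1)
step 3: (49, 5)  from 1·(39,4) + (10,1)
fundamental: x₁=49, y₁=5  (since 2401 − 96·25 = 1)

49 5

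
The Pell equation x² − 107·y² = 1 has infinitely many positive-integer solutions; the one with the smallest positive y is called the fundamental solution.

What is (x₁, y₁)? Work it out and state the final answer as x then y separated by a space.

962 93

√107 = [10; 2,1,9,1,2,20, …], period ℓ=6 (even) → k=5
k=0  a_k=10  p_k/q_k = 10/1
k=1  a_k=2  p_k/q_k = 21/2
k=2  a_k=1  p_k/q_k = 31/3
k=3  a_k=9  p_k/q_k = 300/29
k=4  a_k=1  p_k/q_k = 331/32
k=5  a_k=2  p_k/q_k = 962/93
(x₁, y₁) = (962, 93);  962² − 107·93² = 1 ✓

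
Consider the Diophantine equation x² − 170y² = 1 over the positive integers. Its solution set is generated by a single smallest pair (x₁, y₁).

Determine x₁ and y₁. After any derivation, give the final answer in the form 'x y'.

√170 = [13; 26, …], period ℓ=1 (odd) → k=1
k=0  a_k=13  p_k/q_k = 13/1
k=1  a_k=26  p_k/q_k = 339/26
→ (339, 26).  Check: 339²=114921, 170·26²=114920, difference 1.

339 26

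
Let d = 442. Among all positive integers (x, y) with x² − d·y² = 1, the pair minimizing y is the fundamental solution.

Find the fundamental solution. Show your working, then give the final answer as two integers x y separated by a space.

883 42

[21; 42] for √442; ℓ=1 ⇒ convergent index 1
k=0  a_k=21  p_k/q_k = 21/1
k=1  a_k=42  p_k/q_k = 883/42
fundamental: x₁=883, y₁=42  (since 779689 − 442·1764 = 1)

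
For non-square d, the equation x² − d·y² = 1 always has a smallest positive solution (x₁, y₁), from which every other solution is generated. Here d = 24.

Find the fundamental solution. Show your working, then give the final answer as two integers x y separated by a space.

[4; 1,8] for √24; ℓ=2 ⇒ convergent index 1
k=0  a_k=4  p_k/q_k = 4/1
k=1  a_k=1  p_k/q_k = 5/1
(x₁, y₁) = (5, 1);  5² − 24·1² = 1 ✓

5 1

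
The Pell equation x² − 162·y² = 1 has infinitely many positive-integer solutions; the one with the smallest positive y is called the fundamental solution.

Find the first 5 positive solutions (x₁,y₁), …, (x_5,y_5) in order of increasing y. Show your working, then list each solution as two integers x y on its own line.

19601 1540
768398401 60371080
30122754096401 2366667076620
1180872205318713601 92778082677286160
46292552162781456490001 3637086394748304967700

√162 → a₀=12, period (1,2,1,2,12,2,1,2,1,24); ℓ=10 even so k=9
step 0: (12, 1)  from 12·(1,0) + (0,1)
…
step 4: (140, 11)  from 2·(51,4) + (38,3)
step 5: (1731, 136)  from 12·(140,11) + (51,4)
step 6: (3602, 283)  from 2·(1731,136) + (140,11)
…
step 8: (14268, 1121)  from 2·(5333,419) + (3602,283)
step 9: (19601, 1540)  from 1·(14268,1121) + (5333,419)
→ (19601, 1540).  Check: 19601²=384199201, 162·1540²=384199200, difference 1.
(19601+1540√162)^2 = 768398401 + 60371080√162
(19601+1540√162)^3 = 30122754096401 + 2366667076620√162
(19601+1540√162)^4 = 1180872205318713601 + 92778082677286160√162
(19601+1540√162)^5 = 46292552162781456490001 + 3637086394748304967700√162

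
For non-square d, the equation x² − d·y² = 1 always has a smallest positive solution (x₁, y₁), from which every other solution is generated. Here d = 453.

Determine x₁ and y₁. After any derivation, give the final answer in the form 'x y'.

1653751 77700

d=453: √d = [21; 3,1,1,10,14,10,1,1,3,42] (ℓ=10, even), read p_9/q_9
a_0=21:  p_0=21·1+0=21,  q_0=21·0+1=1
a_1=3:  p_1=3·21+1=64,  q_1=3·1+0=3
…
a_3=1:  p_3=1·85+64=149,  q_3=1·4+3=7
a_4=10:  p_4=10·149+85=1575,  q_4=10·7+4=74
a_5=14:  p_5=14·1575+149=22199,  q_5=14·74+7=1043
…
a_7=1:  p_7=1·223565+22199=245764,  q_7=1·10504+1043=11547
a_8=1:  p_8=1·245764+223565=469329,  q_8=1·11547+10504=22051
a_9=3:  p_9=3·469329+245764=1653751,  q_9=3·22051+11547=77700
→ (1653751, 77700).  Check: 1653751²=2734892370001, 453·77700²=2734892370000, difference 1.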